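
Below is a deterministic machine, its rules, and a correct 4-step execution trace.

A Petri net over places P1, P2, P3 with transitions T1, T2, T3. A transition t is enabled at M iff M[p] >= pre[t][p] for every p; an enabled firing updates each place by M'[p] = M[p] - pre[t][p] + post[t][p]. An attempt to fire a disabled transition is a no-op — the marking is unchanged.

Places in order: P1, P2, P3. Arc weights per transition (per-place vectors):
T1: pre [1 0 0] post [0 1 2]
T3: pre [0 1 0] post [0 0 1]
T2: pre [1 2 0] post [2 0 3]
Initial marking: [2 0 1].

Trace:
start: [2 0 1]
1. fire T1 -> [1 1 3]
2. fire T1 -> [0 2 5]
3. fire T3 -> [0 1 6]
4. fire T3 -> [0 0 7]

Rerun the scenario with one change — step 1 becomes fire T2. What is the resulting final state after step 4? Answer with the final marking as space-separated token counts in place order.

1 0 4

(re-executing from step 1 with the substitution; state before step 1: [2 0 1])
1. fire T2 -> [2 0 1]
2. fire T1 -> [1 1 3]
3. fire T3 -> [1 0 4]
4. fire T3 -> [1 0 4]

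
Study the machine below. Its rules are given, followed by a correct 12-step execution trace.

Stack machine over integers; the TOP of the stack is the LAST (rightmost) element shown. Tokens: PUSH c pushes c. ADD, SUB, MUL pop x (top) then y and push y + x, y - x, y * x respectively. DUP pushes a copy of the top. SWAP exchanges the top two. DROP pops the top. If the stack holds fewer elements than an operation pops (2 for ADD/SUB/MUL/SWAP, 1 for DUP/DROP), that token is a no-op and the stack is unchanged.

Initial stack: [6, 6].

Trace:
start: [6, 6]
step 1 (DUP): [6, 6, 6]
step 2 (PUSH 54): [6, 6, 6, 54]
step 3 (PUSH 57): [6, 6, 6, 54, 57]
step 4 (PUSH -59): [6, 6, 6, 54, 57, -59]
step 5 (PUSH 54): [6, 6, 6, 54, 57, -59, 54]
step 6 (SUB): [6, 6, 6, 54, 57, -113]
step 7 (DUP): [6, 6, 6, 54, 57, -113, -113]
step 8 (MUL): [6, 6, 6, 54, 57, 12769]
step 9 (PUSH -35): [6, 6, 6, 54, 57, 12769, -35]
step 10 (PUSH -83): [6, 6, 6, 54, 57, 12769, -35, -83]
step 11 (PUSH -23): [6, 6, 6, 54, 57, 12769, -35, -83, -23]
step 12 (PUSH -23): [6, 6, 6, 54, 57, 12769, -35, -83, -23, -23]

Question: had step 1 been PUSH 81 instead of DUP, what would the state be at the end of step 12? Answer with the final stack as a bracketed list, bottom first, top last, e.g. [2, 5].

(re-executing from step 1 with the substitution; state before step 1: [6, 6])
step 1 (PUSH 81): [6, 6, 81]
step 2 (PUSH 54): [6, 6, 81, 54]
step 3 (PUSH 57): [6, 6, 81, 54, 57]
step 4 (PUSH -59): [6, 6, 81, 54, 57, -59]
step 5 (PUSH 54): [6, 6, 81, 54, 57, -59, 54]
step 6 (SUB): [6, 6, 81, 54, 57, -113]
step 7 (DUP): [6, 6, 81, 54, 57, -113, -113]
step 8 (MUL): [6, 6, 81, 54, 57, 12769]
step 9 (PUSH -35): [6, 6, 81, 54, 57, 12769, -35]
step 10 (PUSH -83): [6, 6, 81, 54, 57, 12769, -35, -83]
step 11 (PUSH -23): [6, 6, 81, 54, 57, 12769, -35, -83, -23]
step 12 (PUSH -23): [6, 6, 81, 54, 57, 12769, -35, -83, -23, -23]

[6, 6, 81, 54, 57, 12769, -35, -83, -23, -23]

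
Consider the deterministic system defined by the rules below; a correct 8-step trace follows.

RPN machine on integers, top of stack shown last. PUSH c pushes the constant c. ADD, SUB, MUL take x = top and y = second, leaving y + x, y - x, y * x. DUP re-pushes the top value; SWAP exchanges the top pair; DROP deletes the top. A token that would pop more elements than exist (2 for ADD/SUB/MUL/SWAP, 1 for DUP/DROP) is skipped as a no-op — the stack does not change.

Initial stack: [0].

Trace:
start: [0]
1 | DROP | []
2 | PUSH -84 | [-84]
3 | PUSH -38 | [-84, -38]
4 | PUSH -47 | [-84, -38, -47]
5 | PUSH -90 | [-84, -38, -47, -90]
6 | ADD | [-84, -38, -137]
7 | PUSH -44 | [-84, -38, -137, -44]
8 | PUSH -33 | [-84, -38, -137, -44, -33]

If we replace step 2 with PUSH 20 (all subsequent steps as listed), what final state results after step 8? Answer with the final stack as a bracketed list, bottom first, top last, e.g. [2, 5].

(re-executing from step 2 with the substitution; state before step 2: [])
2 | PUSH 20 | [20]
3 | PUSH -38 | [20, -38]
4 | PUSH -47 | [20, -38, -47]
5 | PUSH -90 | [20, -38, -47, -90]
6 | ADD | [20, -38, -137]
7 | PUSH -44 | [20, -38, -137, -44]
8 | PUSH -33 | [20, -38, -137, -44, -33]

[20, -38, -137, -44, -33]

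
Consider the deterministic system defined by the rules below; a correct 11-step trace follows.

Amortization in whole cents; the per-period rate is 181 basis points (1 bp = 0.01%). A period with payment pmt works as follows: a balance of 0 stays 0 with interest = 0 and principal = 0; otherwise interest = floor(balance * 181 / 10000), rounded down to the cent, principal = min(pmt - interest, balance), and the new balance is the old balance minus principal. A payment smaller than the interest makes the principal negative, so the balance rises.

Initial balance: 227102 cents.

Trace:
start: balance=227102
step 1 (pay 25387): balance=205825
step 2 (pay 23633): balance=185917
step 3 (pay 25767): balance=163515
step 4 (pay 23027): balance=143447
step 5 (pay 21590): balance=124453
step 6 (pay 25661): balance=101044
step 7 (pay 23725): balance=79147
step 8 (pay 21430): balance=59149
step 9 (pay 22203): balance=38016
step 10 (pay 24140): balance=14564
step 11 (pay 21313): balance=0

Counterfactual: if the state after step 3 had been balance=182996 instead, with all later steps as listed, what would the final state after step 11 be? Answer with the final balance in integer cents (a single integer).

state after step 3 := balance=182996
step 4 (pay 23027): balance=163281
step 5 (pay 21590): balance=144646
step 6 (pay 25661): balance=121603
step 7 (pay 23725): balance=100079
step 8 (pay 21430): balance=80460
step 9 (pay 22203): balance=59713
step 10 (pay 24140): balance=36653
step 11 (pay 21313): balance=16003

16003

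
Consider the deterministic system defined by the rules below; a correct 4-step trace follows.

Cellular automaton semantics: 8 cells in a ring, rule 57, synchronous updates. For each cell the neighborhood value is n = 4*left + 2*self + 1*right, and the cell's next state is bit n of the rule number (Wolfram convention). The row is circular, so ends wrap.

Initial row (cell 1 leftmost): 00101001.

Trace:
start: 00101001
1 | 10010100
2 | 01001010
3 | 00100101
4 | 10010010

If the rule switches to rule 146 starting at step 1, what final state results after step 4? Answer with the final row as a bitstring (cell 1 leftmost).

(re-executing steps 1..4 under rule 146; state before step 1: 00101001)
1 | 11000110
2 | 00101000
3 | 01000100
4 | 10101010

10101010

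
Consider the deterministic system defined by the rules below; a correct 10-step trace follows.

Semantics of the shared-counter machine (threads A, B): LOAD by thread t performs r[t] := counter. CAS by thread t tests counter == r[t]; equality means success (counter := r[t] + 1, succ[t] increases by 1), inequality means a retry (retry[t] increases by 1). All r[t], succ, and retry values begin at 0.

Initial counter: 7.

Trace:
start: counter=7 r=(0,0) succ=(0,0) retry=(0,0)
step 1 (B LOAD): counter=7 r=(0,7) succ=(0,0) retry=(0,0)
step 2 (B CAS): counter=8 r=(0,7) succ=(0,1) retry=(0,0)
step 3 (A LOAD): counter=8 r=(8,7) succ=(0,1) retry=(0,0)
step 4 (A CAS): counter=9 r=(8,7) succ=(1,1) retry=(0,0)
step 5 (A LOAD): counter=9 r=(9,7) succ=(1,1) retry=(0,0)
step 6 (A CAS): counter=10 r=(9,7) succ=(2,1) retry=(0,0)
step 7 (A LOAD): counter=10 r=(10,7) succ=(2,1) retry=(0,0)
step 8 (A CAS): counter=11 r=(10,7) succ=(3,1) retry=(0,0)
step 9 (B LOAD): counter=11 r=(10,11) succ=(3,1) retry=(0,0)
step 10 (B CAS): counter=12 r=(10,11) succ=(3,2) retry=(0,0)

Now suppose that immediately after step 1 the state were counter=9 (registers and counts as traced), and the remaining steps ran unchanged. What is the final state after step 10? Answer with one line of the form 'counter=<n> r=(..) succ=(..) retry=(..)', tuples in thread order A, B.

state after step 1 := counter=9 r=(0,7) succ=(0,0) retry=(0,0)
step 2 (B CAS): counter=9 r=(0,7) succ=(0,0) retry=(0,1)
step 3 (A LOAD): counter=9 r=(9,7) succ=(0,0) retry=(0,1)
step 4 (A CAS): counter=10 r=(9,7) succ=(1,0) retry=(0,1)
step 5 (A LOAD): counter=10 r=(10,7) succ=(1,0) retry=(0,1)
step 6 (A CAS): counter=11 r=(10,7) succ=(2,0) retry=(0,1)
step 7 (A LOAD): counter=11 r=(11,7) succ=(2,0) retry=(0,1)
step 8 (A CAS): counter=12 r=(11,7) succ=(3,0) retry=(0,1)
step 9 (B LOAD): counter=12 r=(11,12) succ=(3,0) retry=(0,1)
step 10 (B CAS): counter=13 r=(11,12) succ=(3,1) retry=(0,1)

counter=13 r=(11,12) succ=(3,1) retry=(0,1)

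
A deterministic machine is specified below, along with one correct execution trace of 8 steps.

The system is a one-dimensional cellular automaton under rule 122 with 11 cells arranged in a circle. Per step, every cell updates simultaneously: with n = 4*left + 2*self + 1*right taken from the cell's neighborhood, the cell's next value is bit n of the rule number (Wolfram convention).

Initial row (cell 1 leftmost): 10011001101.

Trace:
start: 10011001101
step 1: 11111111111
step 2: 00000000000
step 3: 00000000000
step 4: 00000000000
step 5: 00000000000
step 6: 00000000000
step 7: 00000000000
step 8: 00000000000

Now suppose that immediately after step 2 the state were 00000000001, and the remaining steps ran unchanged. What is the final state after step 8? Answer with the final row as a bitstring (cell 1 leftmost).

state after step 2 := 00000000001
step 3: 10000000010
step 4: 01000000101
step 5: 10100001010
step 6: 01010010101
step 7: 10101101010
step 8: 01011110101

01011110101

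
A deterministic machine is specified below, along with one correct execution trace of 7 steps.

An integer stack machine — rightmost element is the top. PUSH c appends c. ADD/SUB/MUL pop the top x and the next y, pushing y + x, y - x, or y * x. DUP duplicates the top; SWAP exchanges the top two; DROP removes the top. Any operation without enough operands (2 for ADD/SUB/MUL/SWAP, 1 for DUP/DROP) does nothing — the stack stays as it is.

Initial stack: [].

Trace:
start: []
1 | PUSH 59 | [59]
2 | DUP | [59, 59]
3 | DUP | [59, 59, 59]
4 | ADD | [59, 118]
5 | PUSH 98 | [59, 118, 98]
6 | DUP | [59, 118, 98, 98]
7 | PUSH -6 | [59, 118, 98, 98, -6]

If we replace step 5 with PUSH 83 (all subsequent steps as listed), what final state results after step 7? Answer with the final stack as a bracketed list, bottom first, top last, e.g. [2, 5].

[59, 118, 83, 83, -6]

(re-executing from step 5 with the substitution; state before step 5: [59, 118])
5 | PUSH 83 | [59, 118, 83]
6 | DUP | [59, 118, 83, 83]
7 | PUSH -6 | [59, 118, 83, 83, -6]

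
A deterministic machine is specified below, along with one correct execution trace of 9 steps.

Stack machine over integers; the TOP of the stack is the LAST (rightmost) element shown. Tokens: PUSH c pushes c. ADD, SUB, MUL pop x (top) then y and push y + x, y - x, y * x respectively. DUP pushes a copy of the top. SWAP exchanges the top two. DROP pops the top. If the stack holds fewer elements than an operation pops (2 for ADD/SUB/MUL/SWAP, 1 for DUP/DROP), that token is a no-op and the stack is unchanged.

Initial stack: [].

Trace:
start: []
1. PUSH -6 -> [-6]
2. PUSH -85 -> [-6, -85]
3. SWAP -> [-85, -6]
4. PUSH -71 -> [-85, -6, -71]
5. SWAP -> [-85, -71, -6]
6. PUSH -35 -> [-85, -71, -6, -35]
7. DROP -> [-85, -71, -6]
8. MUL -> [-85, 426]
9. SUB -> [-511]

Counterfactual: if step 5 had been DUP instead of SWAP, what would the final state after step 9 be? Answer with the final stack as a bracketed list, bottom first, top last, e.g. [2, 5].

(re-executing from step 5 with the substitution; state before step 5: [-85, -6, -71])
5. DUP -> [-85, -6, -71, -71]
6. PUSH -35 -> [-85, -6, -71, -71, -35]
7. DROP -> [-85, -6, -71, -71]
8. MUL -> [-85, -6, 5041]
9. SUB -> [-85, -5047]

[-85, -5047]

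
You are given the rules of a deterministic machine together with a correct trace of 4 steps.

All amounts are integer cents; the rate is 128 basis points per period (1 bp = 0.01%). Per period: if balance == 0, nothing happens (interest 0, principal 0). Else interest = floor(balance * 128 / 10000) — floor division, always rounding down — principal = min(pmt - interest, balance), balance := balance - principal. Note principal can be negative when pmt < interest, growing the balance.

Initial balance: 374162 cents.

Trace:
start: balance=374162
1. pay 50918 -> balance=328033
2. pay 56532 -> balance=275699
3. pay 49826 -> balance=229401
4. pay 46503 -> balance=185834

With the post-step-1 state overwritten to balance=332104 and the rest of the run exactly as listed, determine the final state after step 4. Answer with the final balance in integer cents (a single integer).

190063

state after step 1 := balance=332104
2. pay 56532 -> balance=279822
3. pay 49826 -> balance=233577
4. pay 46503 -> balance=190063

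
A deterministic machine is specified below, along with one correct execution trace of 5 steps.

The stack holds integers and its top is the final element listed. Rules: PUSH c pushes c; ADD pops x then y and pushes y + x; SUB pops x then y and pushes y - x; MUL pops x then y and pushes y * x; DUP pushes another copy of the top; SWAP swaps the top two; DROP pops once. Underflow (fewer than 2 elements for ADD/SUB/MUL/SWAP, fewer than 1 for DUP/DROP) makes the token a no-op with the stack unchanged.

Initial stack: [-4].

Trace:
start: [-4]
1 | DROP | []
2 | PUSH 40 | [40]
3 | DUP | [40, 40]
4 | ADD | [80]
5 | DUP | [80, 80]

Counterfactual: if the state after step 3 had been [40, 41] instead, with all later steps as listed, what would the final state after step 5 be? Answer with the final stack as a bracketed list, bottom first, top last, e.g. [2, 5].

[81, 81]

state after step 3 := [40, 41]
4 | ADD | [81]
5 | DUP | [81, 81]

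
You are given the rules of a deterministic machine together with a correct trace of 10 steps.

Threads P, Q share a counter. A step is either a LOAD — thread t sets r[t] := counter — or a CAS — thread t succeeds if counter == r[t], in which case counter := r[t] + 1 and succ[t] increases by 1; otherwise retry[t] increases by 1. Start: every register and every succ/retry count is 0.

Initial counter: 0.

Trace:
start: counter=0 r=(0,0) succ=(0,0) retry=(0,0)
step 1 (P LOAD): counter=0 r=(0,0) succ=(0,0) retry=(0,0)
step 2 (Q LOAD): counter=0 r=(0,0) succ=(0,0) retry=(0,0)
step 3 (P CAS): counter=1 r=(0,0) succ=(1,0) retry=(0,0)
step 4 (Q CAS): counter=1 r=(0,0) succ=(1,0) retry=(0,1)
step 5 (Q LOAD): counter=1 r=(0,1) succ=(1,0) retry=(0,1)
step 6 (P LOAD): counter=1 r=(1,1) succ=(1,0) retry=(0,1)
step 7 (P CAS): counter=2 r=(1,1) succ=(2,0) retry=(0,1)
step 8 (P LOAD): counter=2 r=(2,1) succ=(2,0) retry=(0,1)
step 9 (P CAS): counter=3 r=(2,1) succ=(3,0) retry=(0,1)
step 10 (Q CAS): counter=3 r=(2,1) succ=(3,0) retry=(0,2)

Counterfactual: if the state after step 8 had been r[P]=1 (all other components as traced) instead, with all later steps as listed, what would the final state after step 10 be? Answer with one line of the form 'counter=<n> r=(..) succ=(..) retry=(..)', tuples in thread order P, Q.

state after step 8 := counter=2 r=(1,1) succ=(2,0) retry=(0,1)
step 9 (P CAS): counter=2 r=(1,1) succ=(2,0) retry=(1,1)
step 10 (Q CAS): counter=2 r=(1,1) succ=(2,0) retry=(1,2)

counter=2 r=(1,1) succ=(2,0) retry=(1,2)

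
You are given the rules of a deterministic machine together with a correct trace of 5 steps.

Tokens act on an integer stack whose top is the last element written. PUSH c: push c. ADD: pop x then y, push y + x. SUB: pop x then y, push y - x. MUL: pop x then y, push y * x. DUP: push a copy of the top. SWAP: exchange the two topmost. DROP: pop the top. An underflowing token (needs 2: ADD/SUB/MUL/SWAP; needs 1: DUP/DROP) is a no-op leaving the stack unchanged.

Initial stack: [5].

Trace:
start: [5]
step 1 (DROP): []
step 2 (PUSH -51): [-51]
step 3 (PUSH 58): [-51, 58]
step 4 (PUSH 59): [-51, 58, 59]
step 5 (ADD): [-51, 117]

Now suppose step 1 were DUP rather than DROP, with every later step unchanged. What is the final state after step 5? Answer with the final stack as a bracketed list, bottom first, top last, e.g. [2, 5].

(re-executing from step 1 with the substitution; state before step 1: [5])
step 1 (DUP): [5, 5]
step 2 (PUSH -51): [5, 5, -51]
step 3 (PUSH 58): [5, 5, -51, 58]
step 4 (PUSH 59): [5, 5, -51, 58, 59]
step 5 (ADD): [5, 5, -51, 117]

[5, 5, -51, 117]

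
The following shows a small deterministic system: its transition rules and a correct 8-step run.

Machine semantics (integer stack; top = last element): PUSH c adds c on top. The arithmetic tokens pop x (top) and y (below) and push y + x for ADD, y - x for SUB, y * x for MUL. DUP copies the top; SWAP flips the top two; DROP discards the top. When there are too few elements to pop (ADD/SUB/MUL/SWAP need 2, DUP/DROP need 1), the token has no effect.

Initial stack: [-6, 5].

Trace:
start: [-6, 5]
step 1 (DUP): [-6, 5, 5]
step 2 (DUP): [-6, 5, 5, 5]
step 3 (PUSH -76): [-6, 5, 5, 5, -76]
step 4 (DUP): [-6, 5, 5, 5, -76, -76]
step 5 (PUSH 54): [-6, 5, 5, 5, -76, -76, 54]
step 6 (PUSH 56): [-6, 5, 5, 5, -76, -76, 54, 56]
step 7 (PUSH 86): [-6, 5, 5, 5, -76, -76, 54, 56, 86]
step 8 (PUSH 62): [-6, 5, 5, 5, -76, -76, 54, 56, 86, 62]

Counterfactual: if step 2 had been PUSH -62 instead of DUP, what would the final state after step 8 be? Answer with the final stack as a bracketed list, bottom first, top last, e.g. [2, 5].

[-6, 5, 5, -62, -76, -76, 54, 56, 86, 62]

(re-executing from step 2 with the substitution; state before step 2: [-6, 5, 5])
step 2 (PUSH -62): [-6, 5, 5, -62]
step 3 (PUSH -76): [-6, 5, 5, -62, -76]
step 4 (DUP): [-6, 5, 5, -62, -76, -76]
step 5 (PUSH 54): [-6, 5, 5, -62, -76, -76, 54]
step 6 (PUSH 56): [-6, 5, 5, -62, -76, -76, 54, 56]
step 7 (PUSH 86): [-6, 5, 5, -62, -76, -76, 54, 56, 86]
step 8 (PUSH 62): [-6, 5, 5, -62, -76, -76, 54, 56, 86, 62]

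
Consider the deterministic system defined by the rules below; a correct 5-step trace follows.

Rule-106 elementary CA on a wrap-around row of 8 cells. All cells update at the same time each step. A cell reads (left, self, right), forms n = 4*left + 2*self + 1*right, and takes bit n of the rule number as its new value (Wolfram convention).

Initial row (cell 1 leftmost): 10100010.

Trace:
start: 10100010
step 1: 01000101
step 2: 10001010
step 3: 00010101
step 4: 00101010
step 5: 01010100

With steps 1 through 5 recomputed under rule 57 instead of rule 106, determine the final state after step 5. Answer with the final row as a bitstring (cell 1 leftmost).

(re-executing steps 1..5 under rule 57; state before step 1: 10100010)
step 1: 01011001
step 2: 10110100
step 3: 01101010
step 4: 01010101
step 5: 10101010

10101010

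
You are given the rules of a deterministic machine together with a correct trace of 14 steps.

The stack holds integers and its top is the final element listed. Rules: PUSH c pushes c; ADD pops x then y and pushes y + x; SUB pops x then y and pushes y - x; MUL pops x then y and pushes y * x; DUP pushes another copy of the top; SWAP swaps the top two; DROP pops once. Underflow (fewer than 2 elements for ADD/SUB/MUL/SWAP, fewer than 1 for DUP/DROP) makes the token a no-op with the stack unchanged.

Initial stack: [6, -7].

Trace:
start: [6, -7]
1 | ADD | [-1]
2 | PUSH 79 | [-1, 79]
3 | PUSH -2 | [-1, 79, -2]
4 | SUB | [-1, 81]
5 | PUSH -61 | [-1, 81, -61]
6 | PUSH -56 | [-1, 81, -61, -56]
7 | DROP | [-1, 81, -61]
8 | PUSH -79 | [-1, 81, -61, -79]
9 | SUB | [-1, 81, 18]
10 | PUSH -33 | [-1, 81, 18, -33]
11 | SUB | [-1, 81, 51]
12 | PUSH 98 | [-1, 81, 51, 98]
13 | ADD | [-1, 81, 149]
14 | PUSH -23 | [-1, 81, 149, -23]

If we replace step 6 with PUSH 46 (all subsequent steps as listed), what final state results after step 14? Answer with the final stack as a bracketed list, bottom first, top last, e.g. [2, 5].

[-1, 81, 149, -23]

(re-executing from step 6 with the substitution; state before step 6: [-1, 81, -61])
6 | PUSH 46 | [-1, 81, -61, 46]
7 | DROP | [-1, 81, -61]
8 | PUSH -79 | [-1, 81, -61, -79]
9 | SUB | [-1, 81, 18]
10 | PUSH -33 | [-1, 81, 18, -33]
11 | SUB | [-1, 81, 51]
12 | PUSH 98 | [-1, 81, 51, 98]
13 | ADD | [-1, 81, 149]
14 | PUSH -23 | [-1, 81, 149, -23]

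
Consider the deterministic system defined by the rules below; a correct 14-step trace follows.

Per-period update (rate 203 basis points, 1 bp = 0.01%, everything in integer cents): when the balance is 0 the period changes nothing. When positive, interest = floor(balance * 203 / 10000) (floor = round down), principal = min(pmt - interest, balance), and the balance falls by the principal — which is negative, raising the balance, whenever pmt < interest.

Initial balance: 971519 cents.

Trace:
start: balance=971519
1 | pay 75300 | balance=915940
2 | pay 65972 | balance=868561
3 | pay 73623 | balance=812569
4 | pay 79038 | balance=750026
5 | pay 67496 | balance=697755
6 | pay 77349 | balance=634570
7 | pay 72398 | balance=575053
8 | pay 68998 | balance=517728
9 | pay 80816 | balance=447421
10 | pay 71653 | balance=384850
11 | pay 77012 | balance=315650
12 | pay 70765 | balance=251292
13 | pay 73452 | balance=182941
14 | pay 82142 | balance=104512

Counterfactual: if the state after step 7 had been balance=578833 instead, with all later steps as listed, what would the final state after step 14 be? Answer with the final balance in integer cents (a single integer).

108864

state after step 7 := balance=578833
8 | pay 68998 | balance=521585
9 | pay 80816 | balance=451357
10 | pay 71653 | balance=388866
11 | pay 77012 | balance=319747
12 | pay 70765 | balance=255472
13 | pay 73452 | balance=187206
14 | pay 82142 | balance=108864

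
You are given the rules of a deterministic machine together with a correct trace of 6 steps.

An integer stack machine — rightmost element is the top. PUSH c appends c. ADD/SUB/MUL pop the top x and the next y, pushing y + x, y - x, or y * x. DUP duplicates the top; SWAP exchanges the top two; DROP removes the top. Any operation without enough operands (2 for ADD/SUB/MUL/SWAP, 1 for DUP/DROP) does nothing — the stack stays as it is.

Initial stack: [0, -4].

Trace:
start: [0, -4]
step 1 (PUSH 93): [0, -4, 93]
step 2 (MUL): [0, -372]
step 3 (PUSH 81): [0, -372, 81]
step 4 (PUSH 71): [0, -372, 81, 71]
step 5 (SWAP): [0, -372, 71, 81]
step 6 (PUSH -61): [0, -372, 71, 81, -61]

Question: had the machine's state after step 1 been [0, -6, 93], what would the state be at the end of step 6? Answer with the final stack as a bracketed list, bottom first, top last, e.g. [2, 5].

[0, -558, 71, 81, -61]

state after step 1 := [0, -6, 93]
step 2 (MUL): [0, -558]
step 3 (PUSH 81): [0, -558, 81]
step 4 (PUSH 71): [0, -558, 81, 71]
step 5 (SWAP): [0, -558, 71, 81]
step 6 (PUSH -61): [0, -558, 71, 81, -61]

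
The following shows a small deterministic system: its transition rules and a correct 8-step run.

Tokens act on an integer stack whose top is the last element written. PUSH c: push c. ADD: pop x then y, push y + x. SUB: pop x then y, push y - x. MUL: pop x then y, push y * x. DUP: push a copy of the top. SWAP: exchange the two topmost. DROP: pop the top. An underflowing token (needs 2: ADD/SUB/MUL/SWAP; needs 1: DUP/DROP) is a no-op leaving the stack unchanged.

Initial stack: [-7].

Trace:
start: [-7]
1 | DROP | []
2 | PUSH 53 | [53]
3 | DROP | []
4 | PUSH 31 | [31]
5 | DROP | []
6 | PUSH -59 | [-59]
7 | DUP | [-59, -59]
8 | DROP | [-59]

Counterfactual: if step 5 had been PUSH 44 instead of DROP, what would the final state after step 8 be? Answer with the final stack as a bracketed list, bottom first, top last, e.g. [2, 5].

[31, 44, -59]

(re-executing from step 5 with the substitution; state before step 5: [31])
5 | PUSH 44 | [31, 44]
6 | PUSH -59 | [31, 44, -59]
7 | DUP | [31, 44, -59, -59]
8 | DROP | [31, 44, -59]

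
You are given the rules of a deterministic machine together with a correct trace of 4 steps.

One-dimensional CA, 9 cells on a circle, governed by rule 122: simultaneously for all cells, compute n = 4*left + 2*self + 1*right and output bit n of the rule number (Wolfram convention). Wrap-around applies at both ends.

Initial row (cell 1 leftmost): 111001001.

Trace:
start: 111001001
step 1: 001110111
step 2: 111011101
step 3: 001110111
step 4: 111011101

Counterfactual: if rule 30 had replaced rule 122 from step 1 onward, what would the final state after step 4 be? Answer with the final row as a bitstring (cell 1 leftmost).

(re-executing steps 1..4 under rule 30; state before step 1: 111001001)
step 1: 000111111
step 2: 101100000
step 3: 101010001
step 4: 001011011

001011011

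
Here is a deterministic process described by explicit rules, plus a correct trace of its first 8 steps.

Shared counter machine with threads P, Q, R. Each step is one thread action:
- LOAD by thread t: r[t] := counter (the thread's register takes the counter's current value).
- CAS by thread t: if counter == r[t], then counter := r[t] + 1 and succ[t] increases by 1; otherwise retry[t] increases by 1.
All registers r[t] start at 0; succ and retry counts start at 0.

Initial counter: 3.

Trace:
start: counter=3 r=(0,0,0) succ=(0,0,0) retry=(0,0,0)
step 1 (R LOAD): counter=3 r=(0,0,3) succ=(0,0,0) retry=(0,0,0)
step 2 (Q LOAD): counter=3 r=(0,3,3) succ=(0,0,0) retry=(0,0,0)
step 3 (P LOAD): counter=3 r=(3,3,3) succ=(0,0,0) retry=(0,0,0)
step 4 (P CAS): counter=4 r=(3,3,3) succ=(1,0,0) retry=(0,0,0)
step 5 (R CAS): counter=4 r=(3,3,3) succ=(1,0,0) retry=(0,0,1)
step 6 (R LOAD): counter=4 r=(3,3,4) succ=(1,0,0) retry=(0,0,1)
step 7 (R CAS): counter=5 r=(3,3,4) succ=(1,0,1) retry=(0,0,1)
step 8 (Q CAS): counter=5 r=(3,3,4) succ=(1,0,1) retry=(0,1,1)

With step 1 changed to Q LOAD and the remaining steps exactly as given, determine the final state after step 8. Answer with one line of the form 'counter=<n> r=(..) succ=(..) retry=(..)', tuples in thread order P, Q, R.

(re-executing from step 1 with the substitution; state before step 1: counter=3 r=(0,0,0) succ=(0,0,0) retry=(0,0,0))
step 1 (Q LOAD): counter=3 r=(0,3,0) succ=(0,0,0) retry=(0,0,0)
step 2 (Q LOAD): counter=3 r=(0,3,0) succ=(0,0,0) retry=(0,0,0)
step 3 (P LOAD): counter=3 r=(3,3,0) succ=(0,0,0) retry=(0,0,0)
step 4 (P CAS): counter=4 r=(3,3,0) succ=(1,0,0) retry=(0,0,0)
step 5 (R CAS): counter=4 r=(3,3,0) succ=(1,0,0) retry=(0,0,1)
step 6 (R LOAD): counter=4 r=(3,3,4) succ=(1,0,0) retry=(0,0,1)
step 7 (R CAS): counter=5 r=(3,3,4) succ=(1,0,1) retry=(0,0,1)
step 8 (Q CAS): counter=5 r=(3,3,4) succ=(1,0,1) retry=(0,1,1)

counter=5 r=(3,3,4) succ=(1,0,1) retry=(0,1,1)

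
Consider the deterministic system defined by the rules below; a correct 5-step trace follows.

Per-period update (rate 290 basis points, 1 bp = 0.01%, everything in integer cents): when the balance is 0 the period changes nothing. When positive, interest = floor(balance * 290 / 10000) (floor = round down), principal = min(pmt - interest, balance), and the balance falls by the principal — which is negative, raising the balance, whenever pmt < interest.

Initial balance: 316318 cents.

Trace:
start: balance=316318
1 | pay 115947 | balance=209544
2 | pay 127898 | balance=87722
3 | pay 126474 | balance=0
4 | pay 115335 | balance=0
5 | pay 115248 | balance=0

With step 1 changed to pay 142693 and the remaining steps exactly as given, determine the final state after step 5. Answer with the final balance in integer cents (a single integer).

(re-executing from step 1 with the substitution; state before step 1: balance=316318)
1 | pay 142693 | balance=182798
2 | pay 127898 | balance=60201
3 | pay 126474 | balance=0
4 | pay 115335 | balance=0
5 | pay 115248 | balance=0

0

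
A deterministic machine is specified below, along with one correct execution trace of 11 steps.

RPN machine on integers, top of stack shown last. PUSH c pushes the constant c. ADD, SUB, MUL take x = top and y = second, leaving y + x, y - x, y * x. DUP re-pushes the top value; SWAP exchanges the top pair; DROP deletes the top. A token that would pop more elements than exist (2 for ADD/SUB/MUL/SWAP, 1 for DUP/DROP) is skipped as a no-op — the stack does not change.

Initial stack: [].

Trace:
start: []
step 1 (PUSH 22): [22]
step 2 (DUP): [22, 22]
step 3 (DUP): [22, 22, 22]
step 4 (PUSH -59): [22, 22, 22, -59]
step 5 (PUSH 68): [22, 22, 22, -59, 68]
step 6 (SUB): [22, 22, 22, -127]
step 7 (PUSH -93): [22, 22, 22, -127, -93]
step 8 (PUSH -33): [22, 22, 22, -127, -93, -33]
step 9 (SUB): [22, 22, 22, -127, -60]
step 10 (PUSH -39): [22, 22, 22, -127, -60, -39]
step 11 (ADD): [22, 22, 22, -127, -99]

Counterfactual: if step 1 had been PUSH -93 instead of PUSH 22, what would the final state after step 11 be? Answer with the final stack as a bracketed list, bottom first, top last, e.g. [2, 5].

(re-executing from step 1 with the substitution; state before step 1: [])
step 1 (PUSH -93): [-93]
step 2 (DUP): [-93, -93]
step 3 (DUP): [-93, -93, -93]
step 4 (PUSH -59): [-93, -93, -93, -59]
step 5 (PUSH 68): [-93, -93, -93, -59, 68]
step 6 (SUB): [-93, -93, -93, -127]
step 7 (PUSH -93): [-93, -93, -93, -127, -93]
step 8 (PUSH -33): [-93, -93, -93, -127, -93, -33]
step 9 (SUB): [-93, -93, -93, -127, -60]
step 10 (PUSH -39): [-93, -93, -93, -127, -60, -39]
step 11 (ADD): [-93, -93, -93, -127, -99]

[-93, -93, -93, -127, -99]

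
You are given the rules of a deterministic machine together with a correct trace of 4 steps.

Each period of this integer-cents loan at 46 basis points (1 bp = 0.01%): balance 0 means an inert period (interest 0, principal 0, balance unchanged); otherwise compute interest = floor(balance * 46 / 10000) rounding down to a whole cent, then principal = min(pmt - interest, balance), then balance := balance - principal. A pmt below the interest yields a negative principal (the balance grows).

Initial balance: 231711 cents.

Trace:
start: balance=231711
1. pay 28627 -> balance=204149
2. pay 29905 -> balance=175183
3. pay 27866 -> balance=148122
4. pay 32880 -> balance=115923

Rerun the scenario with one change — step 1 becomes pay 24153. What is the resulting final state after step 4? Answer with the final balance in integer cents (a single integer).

120459

(re-executing from step 1 with the substitution; state before step 1: balance=231711)
1. pay 24153 -> balance=208623
2. pay 29905 -> balance=179677
3. pay 27866 -> balance=152637
4. pay 32880 -> balance=120459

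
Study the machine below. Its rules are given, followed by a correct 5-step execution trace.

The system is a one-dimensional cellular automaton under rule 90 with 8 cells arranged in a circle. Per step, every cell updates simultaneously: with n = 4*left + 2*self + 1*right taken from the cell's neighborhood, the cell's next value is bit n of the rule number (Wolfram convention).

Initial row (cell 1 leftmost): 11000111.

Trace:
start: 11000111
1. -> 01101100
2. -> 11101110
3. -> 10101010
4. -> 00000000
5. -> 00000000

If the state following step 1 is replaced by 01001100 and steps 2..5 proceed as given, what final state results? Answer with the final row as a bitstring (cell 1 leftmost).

00000000

state after step 1 := 01001100
2. -> 10111110
3. -> 00100010
4. -> 01010101
5. -> 00000000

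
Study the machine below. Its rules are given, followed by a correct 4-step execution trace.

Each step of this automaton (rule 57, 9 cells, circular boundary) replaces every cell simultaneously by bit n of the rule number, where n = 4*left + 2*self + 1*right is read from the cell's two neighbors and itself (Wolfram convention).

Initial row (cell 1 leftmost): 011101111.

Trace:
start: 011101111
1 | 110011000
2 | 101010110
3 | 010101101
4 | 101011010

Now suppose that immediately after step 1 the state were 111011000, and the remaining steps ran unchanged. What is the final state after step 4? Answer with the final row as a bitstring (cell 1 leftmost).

state after step 1 := 111011000
2 | 100110110
3 | 010101101
4 | 101011010

101011010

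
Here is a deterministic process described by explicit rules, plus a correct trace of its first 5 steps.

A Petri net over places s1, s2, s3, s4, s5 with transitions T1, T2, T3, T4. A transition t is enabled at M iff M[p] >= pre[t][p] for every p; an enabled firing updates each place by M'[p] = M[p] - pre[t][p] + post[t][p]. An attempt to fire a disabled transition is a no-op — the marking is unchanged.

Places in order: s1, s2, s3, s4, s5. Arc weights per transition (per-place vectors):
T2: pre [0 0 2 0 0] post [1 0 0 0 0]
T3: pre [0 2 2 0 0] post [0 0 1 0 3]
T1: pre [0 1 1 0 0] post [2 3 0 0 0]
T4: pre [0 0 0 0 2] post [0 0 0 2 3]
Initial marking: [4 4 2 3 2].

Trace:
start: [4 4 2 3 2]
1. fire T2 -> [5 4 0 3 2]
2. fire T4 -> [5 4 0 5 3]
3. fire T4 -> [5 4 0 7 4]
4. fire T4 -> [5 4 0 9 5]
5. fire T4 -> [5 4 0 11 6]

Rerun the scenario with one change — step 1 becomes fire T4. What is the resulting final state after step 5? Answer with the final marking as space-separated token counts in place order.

(re-executing from step 1 with the substitution; state before step 1: [4 4 2 3 2])
1. fire T4 -> [4 4 2 5 3]
2. fire T4 -> [4 4 2 7 4]
3. fire T4 -> [4 4 2 9 5]
4. fire T4 -> [4 4 2 11 6]
5. fire T4 -> [4 4 2 13 7]

4 4 2 13 7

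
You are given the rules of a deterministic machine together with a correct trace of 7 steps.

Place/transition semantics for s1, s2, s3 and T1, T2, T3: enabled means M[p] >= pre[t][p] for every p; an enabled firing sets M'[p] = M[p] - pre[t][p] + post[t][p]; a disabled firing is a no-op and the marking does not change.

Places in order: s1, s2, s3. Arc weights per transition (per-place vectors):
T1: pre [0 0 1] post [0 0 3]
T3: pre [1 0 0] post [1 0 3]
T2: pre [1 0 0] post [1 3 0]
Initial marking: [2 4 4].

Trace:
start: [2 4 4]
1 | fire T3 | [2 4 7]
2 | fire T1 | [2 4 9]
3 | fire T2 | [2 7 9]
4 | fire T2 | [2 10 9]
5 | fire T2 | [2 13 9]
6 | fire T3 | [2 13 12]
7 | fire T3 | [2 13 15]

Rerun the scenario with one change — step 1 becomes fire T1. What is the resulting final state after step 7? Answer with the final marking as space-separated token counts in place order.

(re-executing from step 1 with the substitution; state before step 1: [2 4 4])
1 | fire T1 | [2 4 6]
2 | fire T1 | [2 4 8]
3 | fire T2 | [2 7 8]
4 | fire T2 | [2 10 8]
5 | fire T2 | [2 13 8]
6 | fire T3 | [2 13 11]
7 | fire T3 | [2 13 14]

2 13 14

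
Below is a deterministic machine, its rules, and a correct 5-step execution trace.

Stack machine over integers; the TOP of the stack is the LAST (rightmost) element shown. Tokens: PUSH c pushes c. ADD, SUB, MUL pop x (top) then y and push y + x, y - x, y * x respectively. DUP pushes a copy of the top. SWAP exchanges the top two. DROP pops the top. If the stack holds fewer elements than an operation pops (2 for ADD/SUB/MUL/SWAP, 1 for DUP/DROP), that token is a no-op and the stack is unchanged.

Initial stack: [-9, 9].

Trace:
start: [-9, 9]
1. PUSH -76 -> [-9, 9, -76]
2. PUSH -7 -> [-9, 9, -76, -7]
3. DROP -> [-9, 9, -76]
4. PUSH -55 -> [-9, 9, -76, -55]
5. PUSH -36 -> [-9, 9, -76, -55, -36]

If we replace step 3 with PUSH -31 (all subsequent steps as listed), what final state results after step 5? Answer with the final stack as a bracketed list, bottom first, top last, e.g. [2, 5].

(re-executing from step 3 with the substitution; state before step 3: [-9, 9, -76, -7])
3. PUSH -31 -> [-9, 9, -76, -7, -31]
4. PUSH -55 -> [-9, 9, -76, -7, -31, -55]
5. PUSH -36 -> [-9, 9, -76, -7, -31, -55, -36]

[-9, 9, -76, -7, -31, -55, -36]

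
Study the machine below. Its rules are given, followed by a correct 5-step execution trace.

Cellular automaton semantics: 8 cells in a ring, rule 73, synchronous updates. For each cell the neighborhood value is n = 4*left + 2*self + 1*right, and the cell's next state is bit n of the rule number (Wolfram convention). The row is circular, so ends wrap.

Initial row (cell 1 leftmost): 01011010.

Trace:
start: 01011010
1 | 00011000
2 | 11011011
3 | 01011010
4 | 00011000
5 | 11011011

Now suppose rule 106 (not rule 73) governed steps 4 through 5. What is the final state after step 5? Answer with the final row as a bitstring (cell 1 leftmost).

(re-executing steps 4..5 under rule 106; state before step 4: 01011010)
4 | 10111100
5 | 01100101

01100101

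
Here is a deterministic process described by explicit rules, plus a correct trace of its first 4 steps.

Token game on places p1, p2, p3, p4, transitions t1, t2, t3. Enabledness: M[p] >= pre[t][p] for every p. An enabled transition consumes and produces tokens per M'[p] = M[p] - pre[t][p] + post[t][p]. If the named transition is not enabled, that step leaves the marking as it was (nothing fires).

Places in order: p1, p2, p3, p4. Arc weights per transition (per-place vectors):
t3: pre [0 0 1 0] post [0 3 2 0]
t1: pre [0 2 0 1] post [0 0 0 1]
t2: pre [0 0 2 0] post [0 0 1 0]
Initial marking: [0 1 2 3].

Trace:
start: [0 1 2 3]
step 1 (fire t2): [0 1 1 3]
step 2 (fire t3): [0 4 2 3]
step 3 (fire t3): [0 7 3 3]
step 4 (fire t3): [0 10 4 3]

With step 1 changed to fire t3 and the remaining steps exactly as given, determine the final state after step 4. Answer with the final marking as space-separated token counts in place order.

(re-executing from step 1 with the substitution; state before step 1: [0 1 2 3])
step 1 (fire t3): [0 4 3 3]
step 2 (fire t3): [0 7 4 3]
step 3 (fire t3): [0 10 5 3]
step 4 (fire t3): [0 13 6 3]

0 13 6 3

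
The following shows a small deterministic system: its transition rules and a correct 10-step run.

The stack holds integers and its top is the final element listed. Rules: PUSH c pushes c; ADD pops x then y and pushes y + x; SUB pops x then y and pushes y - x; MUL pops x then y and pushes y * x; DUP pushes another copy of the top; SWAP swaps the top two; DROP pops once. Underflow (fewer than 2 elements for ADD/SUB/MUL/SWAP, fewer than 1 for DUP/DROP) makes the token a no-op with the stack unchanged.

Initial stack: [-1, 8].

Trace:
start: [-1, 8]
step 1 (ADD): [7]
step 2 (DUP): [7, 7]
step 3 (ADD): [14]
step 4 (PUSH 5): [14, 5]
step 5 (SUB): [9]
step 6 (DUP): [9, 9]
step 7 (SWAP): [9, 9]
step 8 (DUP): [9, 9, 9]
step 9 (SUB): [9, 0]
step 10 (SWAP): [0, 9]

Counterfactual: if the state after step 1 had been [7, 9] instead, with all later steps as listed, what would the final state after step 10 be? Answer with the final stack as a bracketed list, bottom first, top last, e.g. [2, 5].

state after step 1 := [7, 9]
step 2 (DUP): [7, 9, 9]
step 3 (ADD): [7, 18]
step 4 (PUSH 5): [7, 18, 5]
step 5 (SUB): [7, 13]
step 6 (DUP): [7, 13, 13]
step 7 (SWAP): [7, 13, 13]
step 8 (DUP): [7, 13, 13, 13]
step 9 (SUB): [7, 13, 0]
step 10 (SWAP): [7, 0, 13]

[7, 0, 13]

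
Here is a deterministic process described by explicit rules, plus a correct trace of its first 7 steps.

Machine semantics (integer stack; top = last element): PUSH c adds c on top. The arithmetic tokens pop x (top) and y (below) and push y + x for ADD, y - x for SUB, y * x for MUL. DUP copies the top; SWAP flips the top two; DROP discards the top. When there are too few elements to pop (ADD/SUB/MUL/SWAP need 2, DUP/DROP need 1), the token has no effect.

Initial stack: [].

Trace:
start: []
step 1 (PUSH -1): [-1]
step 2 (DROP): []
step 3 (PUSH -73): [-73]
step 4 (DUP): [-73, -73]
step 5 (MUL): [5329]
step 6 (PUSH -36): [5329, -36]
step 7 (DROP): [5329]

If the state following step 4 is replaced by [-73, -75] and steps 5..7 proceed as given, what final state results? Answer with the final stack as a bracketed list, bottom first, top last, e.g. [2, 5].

[5475]

state after step 4 := [-73, -75]
step 5 (MUL): [5475]
step 6 (PUSH -36): [5475, -36]
step 7 (DROP): [5475]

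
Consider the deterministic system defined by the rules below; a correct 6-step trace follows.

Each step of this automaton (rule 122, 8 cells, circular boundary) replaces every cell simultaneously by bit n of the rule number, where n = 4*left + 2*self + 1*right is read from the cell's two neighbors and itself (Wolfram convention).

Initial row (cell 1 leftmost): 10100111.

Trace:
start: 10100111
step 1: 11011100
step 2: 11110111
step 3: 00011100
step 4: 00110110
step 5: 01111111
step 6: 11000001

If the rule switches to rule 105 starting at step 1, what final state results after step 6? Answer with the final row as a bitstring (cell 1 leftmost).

(re-executing steps 1..6 under rule 105; state before step 1: 10100111)
step 1: 11000100
step 2: 11010000
step 3: 11100110
step 4: 10100111
step 5: 11000100
step 6: 11010000

11010000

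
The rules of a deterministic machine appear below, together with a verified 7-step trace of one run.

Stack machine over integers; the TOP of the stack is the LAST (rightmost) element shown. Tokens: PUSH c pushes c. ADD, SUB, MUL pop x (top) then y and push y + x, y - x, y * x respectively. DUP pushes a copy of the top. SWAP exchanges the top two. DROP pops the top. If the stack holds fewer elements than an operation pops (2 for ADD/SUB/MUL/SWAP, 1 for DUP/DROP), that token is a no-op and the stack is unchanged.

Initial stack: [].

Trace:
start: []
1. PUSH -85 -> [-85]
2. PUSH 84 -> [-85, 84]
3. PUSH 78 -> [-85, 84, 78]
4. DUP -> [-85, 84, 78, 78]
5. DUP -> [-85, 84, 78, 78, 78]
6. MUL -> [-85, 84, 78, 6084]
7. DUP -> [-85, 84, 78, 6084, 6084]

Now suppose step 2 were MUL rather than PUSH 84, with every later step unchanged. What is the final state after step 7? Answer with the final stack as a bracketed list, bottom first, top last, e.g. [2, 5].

[-85, 78, 6084, 6084]

(re-executing from step 2 with the substitution; state before step 2: [-85])
2. MUL -> [-85]
3. PUSH 78 -> [-85, 78]
4. DUP -> [-85, 78, 78]
5. DUP -> [-85, 78, 78, 78]
6. MUL -> [-85, 78, 6084]
7. DUP -> [-85, 78, 6084, 6084]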